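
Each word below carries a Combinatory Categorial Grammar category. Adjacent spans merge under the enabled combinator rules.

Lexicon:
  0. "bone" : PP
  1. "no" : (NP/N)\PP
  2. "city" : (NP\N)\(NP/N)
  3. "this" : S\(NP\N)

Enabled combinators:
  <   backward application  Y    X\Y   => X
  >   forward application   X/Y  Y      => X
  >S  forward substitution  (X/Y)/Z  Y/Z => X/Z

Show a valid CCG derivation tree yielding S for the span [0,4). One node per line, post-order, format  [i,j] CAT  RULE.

[0,4] S   <
  [0,3] NP\N   <
    [0,2] NP/N   <
      [0,1] "bone" : PP
      [1,2] "no" : (NP/N)\PP
    [2,3] "city" : (NP\N)\(NP/N)
  [3,4] "this" : S\(NP\N)

[0,1] PP  lex  "bone"
[1,2] (NP/N)\PP  lex  "no"
[0,2] NP/N  <  k=1
[2,3] (NP\N)\(NP/N)  lex  "city"
[0,3] NP\N  <  k=2
[3,4] S\(NP\N)  lex  "this"
[0,4] S  <  k=3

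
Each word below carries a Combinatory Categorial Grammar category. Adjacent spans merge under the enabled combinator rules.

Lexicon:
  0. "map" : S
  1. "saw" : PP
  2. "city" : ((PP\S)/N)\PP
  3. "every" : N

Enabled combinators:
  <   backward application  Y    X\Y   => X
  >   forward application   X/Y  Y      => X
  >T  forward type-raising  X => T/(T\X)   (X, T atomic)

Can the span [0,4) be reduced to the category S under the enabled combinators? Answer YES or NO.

NO

S PP ((PP\S)/N)\PP N
CKY chart[0,4] = {N/(N\PP), NP/(NP\PP), PP, PP/(PP\PP), S/(S\PP)}; S ∉ chart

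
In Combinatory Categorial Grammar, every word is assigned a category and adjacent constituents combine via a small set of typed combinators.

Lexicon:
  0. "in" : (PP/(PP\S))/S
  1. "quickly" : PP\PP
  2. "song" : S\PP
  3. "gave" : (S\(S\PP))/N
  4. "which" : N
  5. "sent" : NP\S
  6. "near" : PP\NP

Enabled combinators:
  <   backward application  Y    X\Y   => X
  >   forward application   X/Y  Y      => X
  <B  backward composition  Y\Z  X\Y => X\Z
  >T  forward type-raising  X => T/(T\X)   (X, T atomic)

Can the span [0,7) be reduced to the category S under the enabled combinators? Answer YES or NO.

(PP/(PP\S))/S PP\PP S\PP (S\(S\PP))/N N NP\S PP\NP
CKY chart[0,7] = {N/(N\PP), NP/(NP\PP), PP, PP/(PP\PP), S/(S\PP)}; S ∉ chart

NO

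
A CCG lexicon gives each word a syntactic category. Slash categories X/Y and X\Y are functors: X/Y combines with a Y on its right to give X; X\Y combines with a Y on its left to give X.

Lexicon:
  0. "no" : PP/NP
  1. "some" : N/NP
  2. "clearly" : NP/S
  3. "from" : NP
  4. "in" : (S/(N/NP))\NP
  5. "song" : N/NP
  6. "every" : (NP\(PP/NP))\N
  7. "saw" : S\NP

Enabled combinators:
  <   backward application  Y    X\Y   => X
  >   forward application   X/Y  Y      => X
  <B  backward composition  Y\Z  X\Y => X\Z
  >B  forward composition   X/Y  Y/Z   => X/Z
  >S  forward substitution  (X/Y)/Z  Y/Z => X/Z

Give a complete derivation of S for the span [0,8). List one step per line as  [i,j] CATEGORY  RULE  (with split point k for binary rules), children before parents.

[0,1] PP/NP  lex  "no"
[1,2] N/NP  lex  "some"
[2,3] NP/S  lex  "clearly"
[1,3] N/S  >B  k=2
[3,4] NP  lex  "from"
[4,5] (S/(N/NP))\NP  lex  "in"
[3,5] S/(N/NP)  <  k=4
[5,6] N/NP  lex  "song"
[3,6] S  >  k=5
[1,6] N  >  k=3
[6,7] (NP\(PP/NP))\N  lex  "every"
[1,7] NP\(PP/NP)  <  k=6
[0,7] NP  <  k=1
[7,8] S\NP  lex  "saw"
[0,8] S  <  k=7

[0,8] S   <
  [0,7] NP   <
    [0,1] "no" : PP/NP
    [1,7] NP\(PP/NP)   <
      [1,6] N   >
        [1,3] N/S   >B
          [1,2] "some" : N/NP
          [2,3] "clearly" : NP/S
        [3,6] S   >
          [3,5] S/(N/NP)   <
            [3,4] "from" : NP
            [4,5] "in" : (S/(N/NP))\NP
          [5,6] "song" : N/NP
      [6,7] "every" : (NP\(PP/NP))\N
  [7,8] "saw" : S\NP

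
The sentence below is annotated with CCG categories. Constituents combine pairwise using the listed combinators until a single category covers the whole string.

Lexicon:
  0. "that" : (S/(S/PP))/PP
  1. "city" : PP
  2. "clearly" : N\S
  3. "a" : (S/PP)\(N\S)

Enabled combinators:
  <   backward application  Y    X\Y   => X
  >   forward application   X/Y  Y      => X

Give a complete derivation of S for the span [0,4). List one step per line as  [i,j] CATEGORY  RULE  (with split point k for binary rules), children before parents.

[0,4] S   >
  [0,2] S/(S/PP)   >
    [0,1] "that" : (S/(S/PP))/PP
    [1,2] "city" : PP
  [2,4] S/PP   <
    [2,3] "clearly" : N\S
    [3,4] "a" : (S/PP)\(N\S)

[0,1] (S/(S/PP))/PP  lex  "that"
[1,2] PP  lex  "city"
[0,2] S/(S/PP)  >  k=1
[2,3] N\S  lex  "clearly"
[3,4] (S/PP)\(N\S)  lex  "a"
[2,4] S/PP  <  k=3
[0,4] S  >  k=2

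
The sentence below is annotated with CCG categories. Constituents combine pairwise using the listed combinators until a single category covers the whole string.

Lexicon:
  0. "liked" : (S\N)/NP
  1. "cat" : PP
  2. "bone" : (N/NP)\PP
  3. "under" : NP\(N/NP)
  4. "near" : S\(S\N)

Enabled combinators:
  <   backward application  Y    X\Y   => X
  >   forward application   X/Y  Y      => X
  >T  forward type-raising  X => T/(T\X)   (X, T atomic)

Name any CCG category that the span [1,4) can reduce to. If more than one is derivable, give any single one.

NP

[0,5] S   <
  [0,4] S\N   >
    [0,1] "liked" : (S\N)/NP
    [1,4] NP   <
      [1,3] N/NP   <
        [1,2] "cat" : PP
        [2,3] "bone" : (N/NP)\PP
      [3,4] "under" : NP\(N/NP)
  [4,5] "near" : S\(S\N)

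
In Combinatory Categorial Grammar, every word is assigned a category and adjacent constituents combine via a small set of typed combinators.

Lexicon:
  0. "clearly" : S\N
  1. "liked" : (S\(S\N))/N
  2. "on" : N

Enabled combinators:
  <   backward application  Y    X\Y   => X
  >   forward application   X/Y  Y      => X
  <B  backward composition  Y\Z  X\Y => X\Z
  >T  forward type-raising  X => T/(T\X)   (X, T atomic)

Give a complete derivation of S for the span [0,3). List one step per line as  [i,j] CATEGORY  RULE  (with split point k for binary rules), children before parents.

[0,3] S   <
  [0,1] "clearly" : S\N
  [1,3] S\(S\N)   >
    [1,2] "liked" : (S\(S\N))/N
    [2,3] "on" : N

[0,1] S\N  lex  "clearly"
[1,2] (S\(S\N))/N  lex  "liked"
[2,3] N  lex  "on"
[1,3] S\(S\N)  >  k=2
[0,3] S  <  k=1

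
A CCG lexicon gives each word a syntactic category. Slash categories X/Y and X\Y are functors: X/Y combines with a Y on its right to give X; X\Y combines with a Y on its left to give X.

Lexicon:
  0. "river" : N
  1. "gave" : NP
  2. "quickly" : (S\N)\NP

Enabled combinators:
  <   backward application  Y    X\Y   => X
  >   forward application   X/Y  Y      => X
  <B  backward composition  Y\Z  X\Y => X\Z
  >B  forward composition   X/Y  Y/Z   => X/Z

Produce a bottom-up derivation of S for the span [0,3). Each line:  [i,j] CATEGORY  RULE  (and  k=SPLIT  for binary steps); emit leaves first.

[0,3] S   <
  [0,1] "river" : N
  [1,3] S\N   <
    [1,2] "gave" : NP
    [2,3] "quickly" : (S\N)\NP

[0,1] N  lex  "river"
[1,2] NP  lex  "gave"
[2,3] (S\N)\NP  lex  "quickly"
[1,3] S\N  <  k=2
[0,3] S  <  k=1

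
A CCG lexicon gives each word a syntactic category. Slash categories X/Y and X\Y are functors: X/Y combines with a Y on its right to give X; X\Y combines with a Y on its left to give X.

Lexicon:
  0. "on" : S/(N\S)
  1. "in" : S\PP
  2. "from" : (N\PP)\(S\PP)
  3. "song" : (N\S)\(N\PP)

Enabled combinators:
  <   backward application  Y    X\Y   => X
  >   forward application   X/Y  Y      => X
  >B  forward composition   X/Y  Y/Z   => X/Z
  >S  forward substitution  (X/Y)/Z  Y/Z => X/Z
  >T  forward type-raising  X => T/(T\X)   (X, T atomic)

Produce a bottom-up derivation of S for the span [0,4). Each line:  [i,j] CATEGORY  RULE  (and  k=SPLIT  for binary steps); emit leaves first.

[0,4] S   >
  [0,1] "on" : S/(N\S)
  [1,4] N\S   <
    [1,3] N\PP   <
      [1,2] "in" : S\PP
      [2,3] "from" : (N\PP)\(S\PP)
    [3,4] "song" : (N\S)\(N\PP)

[0,1] S/(N\S)  lex  "on"
[1,2] S\PP  lex  "in"
[2,3] (N\PP)\(S\PP)  lex  "from"
[1,3] N\PP  <  k=2
[3,4] (N\S)\(N\PP)  lex  "song"
[1,4] N\S  <  k=3
[0,4] S  >  k=1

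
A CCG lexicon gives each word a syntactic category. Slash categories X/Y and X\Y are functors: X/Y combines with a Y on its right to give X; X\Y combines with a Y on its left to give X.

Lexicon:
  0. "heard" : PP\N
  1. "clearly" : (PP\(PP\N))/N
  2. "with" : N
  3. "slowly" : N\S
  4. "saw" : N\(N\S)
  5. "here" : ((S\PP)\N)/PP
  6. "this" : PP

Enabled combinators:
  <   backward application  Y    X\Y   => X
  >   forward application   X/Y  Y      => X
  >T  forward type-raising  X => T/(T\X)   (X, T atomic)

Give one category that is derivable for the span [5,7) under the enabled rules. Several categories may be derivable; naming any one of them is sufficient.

(S\PP)\N

[0,7] S   <
  [0,3] PP   <
    [0,1] "heard" : PP\N
    [1,3] PP\(PP\N)   >
      [1,2] "clearly" : (PP\(PP\N))/N
      [2,3] "with" : N
  [3,7] S\PP   <
    [3,5] N   <
      [3,4] "slowly" : N\S
      [4,5] "saw" : N\(N\S)
    [5,7] (S\PP)\N   >
      [5,6] "here" : ((S\PP)\N)/PP
      [6,7] "this" : PP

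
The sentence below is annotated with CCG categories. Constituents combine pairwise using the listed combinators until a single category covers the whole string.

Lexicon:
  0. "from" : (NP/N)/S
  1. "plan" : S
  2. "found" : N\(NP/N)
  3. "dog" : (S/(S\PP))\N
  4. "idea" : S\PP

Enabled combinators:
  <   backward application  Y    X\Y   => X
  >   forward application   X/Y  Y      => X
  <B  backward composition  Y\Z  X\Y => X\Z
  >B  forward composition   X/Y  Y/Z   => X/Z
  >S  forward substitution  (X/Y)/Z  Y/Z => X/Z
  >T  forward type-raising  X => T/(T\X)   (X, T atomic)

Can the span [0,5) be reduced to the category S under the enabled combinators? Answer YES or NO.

[0,5] S   >
  [0,4] S/(S\PP)   <
    [0,3] N   <
      [0,2] NP/N   >
        [0,1] "from" : (NP/N)/S
        [1,2] "plan" : S
      [2,3] "found" : N\(NP/N)
    [3,4] "dog" : (S/(S\PP))\N
  [4,5] "idea" : S\PP

YES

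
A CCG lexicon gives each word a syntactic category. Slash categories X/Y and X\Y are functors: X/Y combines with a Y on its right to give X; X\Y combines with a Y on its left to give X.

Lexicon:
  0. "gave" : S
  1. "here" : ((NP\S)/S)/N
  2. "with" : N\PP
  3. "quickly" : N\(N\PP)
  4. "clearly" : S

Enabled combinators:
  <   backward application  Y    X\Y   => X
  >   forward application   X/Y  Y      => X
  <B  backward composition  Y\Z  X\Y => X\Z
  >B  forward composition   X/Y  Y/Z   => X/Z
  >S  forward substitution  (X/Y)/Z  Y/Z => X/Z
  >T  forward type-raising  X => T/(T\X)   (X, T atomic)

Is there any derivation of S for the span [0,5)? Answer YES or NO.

NO

S ((NP\S)/S)/N N\PP N\(N\PP) S
CKY chart[0,5] = {N/(N\NP), NP, NP/(NP\NP), NP/(S\S), PP/(PP\NP), S/(S\NP)}; S ∉ chart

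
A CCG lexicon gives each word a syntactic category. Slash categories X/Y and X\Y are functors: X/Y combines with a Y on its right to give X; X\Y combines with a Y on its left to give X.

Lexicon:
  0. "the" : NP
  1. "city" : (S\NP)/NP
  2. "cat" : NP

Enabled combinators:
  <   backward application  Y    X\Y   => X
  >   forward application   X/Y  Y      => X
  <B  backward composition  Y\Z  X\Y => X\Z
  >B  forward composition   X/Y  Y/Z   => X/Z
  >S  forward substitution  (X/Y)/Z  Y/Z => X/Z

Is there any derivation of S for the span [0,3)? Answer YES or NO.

YES

[0,3] S   <
  [0,1] "the" : NP
  [1,3] S\NP   >
    [1,2] "city" : (S\NP)/NP
    [2,3] "cat" : NP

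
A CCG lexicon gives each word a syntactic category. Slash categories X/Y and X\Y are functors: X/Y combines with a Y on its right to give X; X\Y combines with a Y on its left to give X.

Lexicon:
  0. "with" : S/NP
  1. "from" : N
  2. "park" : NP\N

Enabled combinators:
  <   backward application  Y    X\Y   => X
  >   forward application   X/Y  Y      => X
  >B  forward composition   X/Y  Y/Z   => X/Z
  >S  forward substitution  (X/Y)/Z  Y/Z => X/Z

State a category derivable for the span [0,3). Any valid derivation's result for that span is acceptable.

S

[0,3] S   >
  [0,1] "with" : S/NP
  [1,3] NP   <
    [1,2] "from" : N
    [2,3] "park" : NP\N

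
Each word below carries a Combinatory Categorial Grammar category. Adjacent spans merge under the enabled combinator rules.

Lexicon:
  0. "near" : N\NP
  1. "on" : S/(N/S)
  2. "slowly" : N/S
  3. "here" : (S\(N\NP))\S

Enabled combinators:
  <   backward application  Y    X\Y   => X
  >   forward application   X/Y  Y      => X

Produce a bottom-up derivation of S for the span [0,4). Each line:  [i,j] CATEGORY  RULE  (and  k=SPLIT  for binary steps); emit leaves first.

[0,4] S   <
  [0,1] "near" : N\NP
  [1,4] S\(N\NP)   <
    [1,3] S   >
      [1,2] "on" : S/(N/S)
      [2,3] "slowly" : N/S
    [3,4] "here" : (S\(N\NP))\S

[0,1] N\NP  lex  "near"
[1,2] S/(N/S)  lex  "on"
[2,3] N/S  lex  "slowly"
[1,3] S  >  k=2
[3,4] (S\(N\NP))\S  lex  "here"
[1,4] S\(N\NP)  <  k=3
[0,4] S  <  k=1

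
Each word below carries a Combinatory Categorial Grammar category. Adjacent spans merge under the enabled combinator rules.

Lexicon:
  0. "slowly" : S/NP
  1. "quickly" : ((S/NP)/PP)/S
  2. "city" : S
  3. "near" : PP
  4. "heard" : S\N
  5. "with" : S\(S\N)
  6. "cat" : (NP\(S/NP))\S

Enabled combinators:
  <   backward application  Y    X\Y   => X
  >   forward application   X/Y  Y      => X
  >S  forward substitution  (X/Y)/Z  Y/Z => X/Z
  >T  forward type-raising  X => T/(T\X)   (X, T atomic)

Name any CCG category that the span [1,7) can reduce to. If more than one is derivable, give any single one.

NP

[0,7] S   >
  [0,1] "slowly" : S/NP
  [1,7] NP   <
    [1,4] S/NP   >
      [1,3] (S/NP)/PP   >
        [1,2] "quickly" : ((S/NP)/PP)/S
        [2,3] "city" : S
      [3,4] "near" : PP
    [4,7] NP\(S/NP)   <
      [4,6] S   <
        [4,5] "heard" : S\N
        [5,6] "with" : S\(S\N)
      [6,7] "cat" : (NP\(S/NP))\S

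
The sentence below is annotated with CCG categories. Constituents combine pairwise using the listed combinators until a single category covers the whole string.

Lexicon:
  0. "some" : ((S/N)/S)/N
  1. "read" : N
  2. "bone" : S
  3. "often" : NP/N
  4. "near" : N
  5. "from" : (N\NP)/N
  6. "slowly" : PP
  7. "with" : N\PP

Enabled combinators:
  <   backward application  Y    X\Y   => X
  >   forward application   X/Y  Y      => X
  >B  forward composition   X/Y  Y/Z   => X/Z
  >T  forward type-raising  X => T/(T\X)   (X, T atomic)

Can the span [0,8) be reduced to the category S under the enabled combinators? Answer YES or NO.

[0,8] S   >
  [0,3] S/N   >
    [0,2] (S/N)/S   >
      [0,1] "some" : ((S/N)/S)/N
      [1,2] "read" : N
    [2,3] "bone" : S
  [3,8] N   <
    [3,5] NP   >
      [3,4] "often" : NP/N
      [4,5] "near" : N
    [5,8] N\NP   >
      [5,6] "from" : (N\NP)/N
      [6,8] N   <
        [6,7] "slowly" : PP
        [7,8] "with" : N\PP

YES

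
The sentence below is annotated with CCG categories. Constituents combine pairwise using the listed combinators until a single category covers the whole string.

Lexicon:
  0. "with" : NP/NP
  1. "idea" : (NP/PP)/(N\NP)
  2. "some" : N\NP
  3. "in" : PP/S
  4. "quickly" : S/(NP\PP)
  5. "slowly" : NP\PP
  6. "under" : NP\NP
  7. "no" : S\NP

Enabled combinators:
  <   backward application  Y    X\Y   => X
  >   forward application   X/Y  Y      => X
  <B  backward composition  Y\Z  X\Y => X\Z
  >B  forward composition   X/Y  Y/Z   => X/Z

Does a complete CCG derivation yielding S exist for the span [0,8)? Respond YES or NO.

[0,8] S   <
  [0,6] NP   >
    [0,3] NP/PP   >B
      [0,1] "with" : NP/NP
      [1,3] NP/PP   >
        [1,2] "idea" : (NP/PP)/(N\NP)
        [2,3] "some" : N\NP
    [3,6] PP   >
      [3,4] "in" : PP/S
      [4,6] S   >
        [4,5] "quickly" : S/(NP\PP)
        [5,6] "slowly" : NP\PP
  [6,8] S\NP   <B
    [6,7] "under" : NP\NP
    [7,8] "no" : S\NP

YES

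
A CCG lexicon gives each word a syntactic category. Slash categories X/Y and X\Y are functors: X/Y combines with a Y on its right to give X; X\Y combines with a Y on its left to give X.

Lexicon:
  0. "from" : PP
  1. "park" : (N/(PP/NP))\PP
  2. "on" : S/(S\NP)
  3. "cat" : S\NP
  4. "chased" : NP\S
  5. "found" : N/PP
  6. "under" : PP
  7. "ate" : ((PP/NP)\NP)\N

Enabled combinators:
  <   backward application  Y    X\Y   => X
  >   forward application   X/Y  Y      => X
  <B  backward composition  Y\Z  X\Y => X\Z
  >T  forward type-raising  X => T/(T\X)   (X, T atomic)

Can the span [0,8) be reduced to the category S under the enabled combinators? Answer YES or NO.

PP (N/(PP/NP))\PP S/(S\NP) S\NP NP\S N/PP PP ((PP/NP)\NP)\N
CKY chart[0,8] = {N, N/(N\N), NP/(NP\N), PP/(PP\N), S/(S\N)}; S ∉ chart

NO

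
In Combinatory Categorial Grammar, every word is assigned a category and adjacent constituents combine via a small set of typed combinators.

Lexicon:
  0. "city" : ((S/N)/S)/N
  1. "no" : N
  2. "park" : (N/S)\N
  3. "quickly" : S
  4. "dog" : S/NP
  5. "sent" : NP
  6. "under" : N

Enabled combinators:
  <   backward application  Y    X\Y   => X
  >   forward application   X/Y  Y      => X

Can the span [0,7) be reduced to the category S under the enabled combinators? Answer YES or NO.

YES

[0,7] S   >
  [0,6] S/N   >
    [0,4] (S/N)/S   >
      [0,1] "city" : ((S/N)/S)/N
      [1,4] N   >
        [1,3] N/S   <
          [1,2] "no" : N
          [2,3] "park" : (N/S)\N
        [3,4] "quickly" : S
    [4,6] S   >
      [4,5] "dog" : S/NP
      [5,6] "sent" : NP
  [6,7] "under" : N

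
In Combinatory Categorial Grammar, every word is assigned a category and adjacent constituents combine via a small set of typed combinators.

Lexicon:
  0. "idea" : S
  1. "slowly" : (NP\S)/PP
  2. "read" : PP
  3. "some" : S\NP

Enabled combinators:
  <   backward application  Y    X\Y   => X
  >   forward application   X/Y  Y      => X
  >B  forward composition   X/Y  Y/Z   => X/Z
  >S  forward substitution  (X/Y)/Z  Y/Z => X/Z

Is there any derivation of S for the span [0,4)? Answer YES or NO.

YES

[0,4] S   <
  [0,3] NP   <
    [0,1] "idea" : S
    [1,3] NP\S   >
      [1,2] "slowly" : (NP\S)/PP
      [2,3] "read" : PP
  [3,4] "some" : S\NP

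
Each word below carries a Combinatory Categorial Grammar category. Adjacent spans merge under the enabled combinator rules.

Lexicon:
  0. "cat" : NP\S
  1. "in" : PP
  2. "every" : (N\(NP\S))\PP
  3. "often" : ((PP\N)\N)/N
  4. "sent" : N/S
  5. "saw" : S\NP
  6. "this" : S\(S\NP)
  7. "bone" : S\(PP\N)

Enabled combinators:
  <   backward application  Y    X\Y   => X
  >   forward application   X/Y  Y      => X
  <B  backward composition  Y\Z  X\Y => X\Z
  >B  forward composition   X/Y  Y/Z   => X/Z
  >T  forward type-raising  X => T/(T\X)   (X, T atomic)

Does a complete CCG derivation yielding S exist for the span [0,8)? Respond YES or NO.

YES

[0,8] S   <
  [0,7] PP\N   <
    [0,3] N   <
      [0,1] "cat" : NP\S
      [1,3] N\(NP\S)   <
        [1,2] "in" : PP
        [2,3] "every" : (N\(NP\S))\PP
    [3,7] (PP\N)\N   >
      [3,4] "often" : ((PP\N)\N)/N
      [4,7] N   >
        [4,5] "sent" : N/S
        [5,7] S   <
          [5,6] "saw" : S\NP
          [6,7] "this" : S\(S\NP)
  [7,8] "bone" : S\(PP\N)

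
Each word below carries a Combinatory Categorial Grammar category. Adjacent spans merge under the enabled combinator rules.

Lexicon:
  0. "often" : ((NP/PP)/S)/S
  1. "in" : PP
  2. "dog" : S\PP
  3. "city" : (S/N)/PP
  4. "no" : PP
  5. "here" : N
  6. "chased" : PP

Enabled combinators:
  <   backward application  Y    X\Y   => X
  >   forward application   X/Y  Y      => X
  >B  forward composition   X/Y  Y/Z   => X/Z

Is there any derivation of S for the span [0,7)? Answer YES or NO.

NO

((NP/PP)/S)/S PP S\PP (S/N)/PP PP N PP
CKY chart[0,7] = {NP}; S ∉ chart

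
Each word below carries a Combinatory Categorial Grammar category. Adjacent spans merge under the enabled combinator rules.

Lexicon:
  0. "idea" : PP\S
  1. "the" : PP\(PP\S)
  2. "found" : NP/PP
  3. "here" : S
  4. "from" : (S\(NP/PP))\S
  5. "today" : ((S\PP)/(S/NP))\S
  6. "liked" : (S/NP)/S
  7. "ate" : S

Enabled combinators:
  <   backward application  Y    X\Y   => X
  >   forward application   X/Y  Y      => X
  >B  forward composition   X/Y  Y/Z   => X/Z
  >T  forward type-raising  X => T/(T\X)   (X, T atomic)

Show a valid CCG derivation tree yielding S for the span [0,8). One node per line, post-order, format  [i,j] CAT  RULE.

[0,8] S   <
  [0,2] PP   <
    [0,1] "idea" : PP\S
    [1,2] "the" : PP\(PP\S)
  [2,8] S\PP   >
    [2,6] (S\PP)/(S/NP)   <
      [2,5] S   <
        [2,3] "found" : NP/PP
        [3,5] S\(NP/PP)   <
          [3,4] "here" : S
          [4,5] "from" : (S\(NP/PP))\S
      [5,6] "today" : ((S\PP)/(S/NP))\S
    [6,8] S/NP   >
      [6,7] "liked" : (S/NP)/S
      [7,8] "ate" : S

[0,1] PP\S  lex  "idea"
[1,2] PP\(PP\S)  lex  "the"
[0,2] PP  <  k=1
[2,3] NP/PP  lex  "found"
[3,4] S  lex  "here"
[4,5] (S\(NP/PP))\S  lex  "from"
[3,5] S\(NP/PP)  <  k=4
[2,5] S  <  k=3
[5,6] ((S\PP)/(S/NP))\S  lex  "today"
[2,6] (S\PP)/(S/NP)  <  k=5
[6,7] (S/NP)/S  lex  "liked"
[7,8] S  lex  "ate"
[6,8] S/NP  >  k=7
[2,8] S\PP  >  k=6
[0,8] S  <  k=2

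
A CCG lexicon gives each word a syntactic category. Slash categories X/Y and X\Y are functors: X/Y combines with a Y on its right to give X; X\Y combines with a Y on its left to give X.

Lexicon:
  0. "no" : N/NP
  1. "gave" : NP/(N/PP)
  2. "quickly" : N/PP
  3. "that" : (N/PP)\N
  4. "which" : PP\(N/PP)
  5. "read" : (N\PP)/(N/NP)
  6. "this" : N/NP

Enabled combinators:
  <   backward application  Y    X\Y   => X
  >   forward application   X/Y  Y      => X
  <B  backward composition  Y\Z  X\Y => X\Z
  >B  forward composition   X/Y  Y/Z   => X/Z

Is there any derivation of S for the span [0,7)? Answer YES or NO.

NO

N/NP NP/(N/PP) N/PP (N/PP)\N PP\(N/PP) (N\PP)/(N/NP) N/NP
CKY chart[0,7] = {N}; S ∉ chart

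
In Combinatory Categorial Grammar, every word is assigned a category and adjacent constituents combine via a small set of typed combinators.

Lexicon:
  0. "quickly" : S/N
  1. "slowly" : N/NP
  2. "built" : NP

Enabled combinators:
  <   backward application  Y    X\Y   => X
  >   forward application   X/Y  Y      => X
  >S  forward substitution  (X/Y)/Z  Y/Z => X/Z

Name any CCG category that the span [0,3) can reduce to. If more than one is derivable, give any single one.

[0,3] S   >
  [0,1] "quickly" : S/N
  [1,3] N   >
    [1,2] "slowly" : N/NP
    [2,3] "built" : NP

S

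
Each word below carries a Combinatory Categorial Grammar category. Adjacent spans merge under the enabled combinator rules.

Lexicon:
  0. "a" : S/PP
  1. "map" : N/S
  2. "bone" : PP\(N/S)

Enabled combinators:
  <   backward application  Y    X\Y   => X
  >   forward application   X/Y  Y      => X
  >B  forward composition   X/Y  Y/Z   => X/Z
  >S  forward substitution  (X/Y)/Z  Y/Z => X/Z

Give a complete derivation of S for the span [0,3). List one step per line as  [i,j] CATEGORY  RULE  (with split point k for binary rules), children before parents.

[0,3] S   >
  [0,1] "a" : S/PP
  [1,3] PP   <
    [1,2] "map" : N/S
    [2,3] "bone" : PP\(N/S)

[0,1] S/PP  lex  "a"
[1,2] N/S  lex  "map"
[2,3] PP\(N/S)  lex  "bone"
[1,3] PP  <  k=2
[0,3] S  >  k=1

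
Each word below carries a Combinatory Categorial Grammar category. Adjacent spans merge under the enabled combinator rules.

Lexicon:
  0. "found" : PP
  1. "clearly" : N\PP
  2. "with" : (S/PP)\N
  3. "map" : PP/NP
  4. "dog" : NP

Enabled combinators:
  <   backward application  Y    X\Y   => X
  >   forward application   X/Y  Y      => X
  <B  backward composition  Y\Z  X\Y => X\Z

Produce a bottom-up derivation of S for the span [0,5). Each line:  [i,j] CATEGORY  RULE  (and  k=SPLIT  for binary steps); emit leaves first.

[0,5] S   >
  [0,3] S/PP   <
    [0,2] N   <
      [0,1] "found" : PP
      [1,2] "clearly" : N\PP
    [2,3] "with" : (S/PP)\N
  [3,5] PP   >
    [3,4] "map" : PP/NP
    [4,5] "dog" : NP

[0,1] PP  lex  "found"
[1,2] N\PP  lex  "clearly"
[0,2] N  <  k=1
[2,3] (S/PP)\N  lex  "with"
[0,3] S/PP  <  k=2
[3,4] PP/NP  lex  "map"
[4,5] NP  lex  "dog"
[3,5] PP  >  k=4
[0,5] S  >  k=3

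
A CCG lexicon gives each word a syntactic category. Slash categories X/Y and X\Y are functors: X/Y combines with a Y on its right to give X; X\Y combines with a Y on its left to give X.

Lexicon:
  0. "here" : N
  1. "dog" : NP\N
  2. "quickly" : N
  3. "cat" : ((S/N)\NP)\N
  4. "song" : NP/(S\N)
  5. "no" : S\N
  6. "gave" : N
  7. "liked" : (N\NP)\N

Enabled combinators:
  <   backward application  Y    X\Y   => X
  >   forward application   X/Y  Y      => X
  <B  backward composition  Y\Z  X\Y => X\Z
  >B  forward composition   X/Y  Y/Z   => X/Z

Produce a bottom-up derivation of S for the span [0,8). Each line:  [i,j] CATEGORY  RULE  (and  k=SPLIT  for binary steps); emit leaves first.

[0,1] N  lex  "here"
[1,2] NP\N  lex  "dog"
[0,2] NP  <  k=1
[2,3] N  lex  "quickly"
[3,4] ((S/N)\NP)\N  lex  "cat"
[2,4] (S/N)\NP  <  k=3
[0,4] S/N  <  k=2
[4,5] NP/(S\N)  lex  "song"
[5,6] S\N  lex  "no"
[4,6] NP  >  k=5
[6,7] N  lex  "gave"
[7,8] (N\NP)\N  lex  "liked"
[6,8] N\NP  <  k=7
[4,8] N  <  k=6
[0,8] S  >  k=4

[0,8] S   >
  [0,4] S/N   <
    [0,2] NP   <
      [0,1] "here" : N
      [1,2] "dog" : NP\N
    [2,4] (S/N)\NP   <
      [2,3] "quickly" : N
      [3,4] "cat" : ((S/N)\NP)\N
  [4,8] N   <
    [4,6] NP   >
      [4,5] "song" : NP/(S\N)
      [5,6] "no" : S\N
    [6,8] N\NP   <
      [6,7] "gave" : N
      [7,8] "liked" : (N\NP)\N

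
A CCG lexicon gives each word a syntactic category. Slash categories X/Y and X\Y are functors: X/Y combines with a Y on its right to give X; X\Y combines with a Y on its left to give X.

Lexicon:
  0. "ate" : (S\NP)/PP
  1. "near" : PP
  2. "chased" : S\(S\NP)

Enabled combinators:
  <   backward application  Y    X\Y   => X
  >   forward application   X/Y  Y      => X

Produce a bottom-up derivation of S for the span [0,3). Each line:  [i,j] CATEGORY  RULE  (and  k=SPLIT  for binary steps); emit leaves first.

[0,3] S   <
  [0,2] S\NP   >
    [0,1] "ate" : (S\NP)/PP
    [1,2] "near" : PP
  [2,3] "chased" : S\(S\NP)

[0,1] (S\NP)/PP  lex  "ate"
[1,2] PP  lex  "near"
[0,2] S\NP  >  k=1
[2,3] S\(S\NP)  lex  "chased"
[0,3] S  <  k=2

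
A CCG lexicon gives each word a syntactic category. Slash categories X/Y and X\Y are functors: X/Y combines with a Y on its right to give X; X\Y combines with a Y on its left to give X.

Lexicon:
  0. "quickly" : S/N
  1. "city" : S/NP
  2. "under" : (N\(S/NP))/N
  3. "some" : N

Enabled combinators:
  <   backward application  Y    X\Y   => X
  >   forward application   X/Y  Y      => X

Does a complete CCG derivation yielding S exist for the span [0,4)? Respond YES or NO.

YES

[0,4] S   >
  [0,1] "quickly" : S/N
  [1,4] N   <
    [1,2] "city" : S/NP
    [2,4] N\(S/NP)   >
      [2,3] "under" : (N\(S/NP))/N
      [3,4] "some" : N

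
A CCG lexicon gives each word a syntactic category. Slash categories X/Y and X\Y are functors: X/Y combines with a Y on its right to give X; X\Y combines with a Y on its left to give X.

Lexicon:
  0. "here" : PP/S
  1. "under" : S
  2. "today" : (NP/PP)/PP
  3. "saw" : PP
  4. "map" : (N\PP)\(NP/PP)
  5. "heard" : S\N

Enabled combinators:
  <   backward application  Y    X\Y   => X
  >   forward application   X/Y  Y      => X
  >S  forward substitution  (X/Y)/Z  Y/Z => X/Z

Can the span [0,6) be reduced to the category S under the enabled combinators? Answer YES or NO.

[0,6] S   <
  [0,5] N   <
    [0,2] PP   >
      [0,1] "here" : PP/S
      [1,2] "under" : S
    [2,5] N\PP   <
      [2,4] NP/PP   >
        [2,3] "today" : (NP/PP)/PP
        [3,4] "saw" : PP
      [4,5] "map" : (N\PP)\(NP/PP)
  [5,6] "heard" : S\N

YES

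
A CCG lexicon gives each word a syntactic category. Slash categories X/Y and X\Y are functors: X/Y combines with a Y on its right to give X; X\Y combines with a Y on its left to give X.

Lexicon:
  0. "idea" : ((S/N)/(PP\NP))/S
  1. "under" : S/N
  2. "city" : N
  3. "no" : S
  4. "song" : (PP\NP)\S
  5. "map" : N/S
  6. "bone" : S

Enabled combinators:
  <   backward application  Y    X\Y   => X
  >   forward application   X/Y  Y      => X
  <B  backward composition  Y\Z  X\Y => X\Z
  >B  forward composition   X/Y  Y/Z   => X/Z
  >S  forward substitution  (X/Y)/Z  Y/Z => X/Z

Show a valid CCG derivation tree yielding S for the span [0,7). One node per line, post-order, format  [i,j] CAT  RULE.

[0,1] ((S/N)/(PP\NP))/S  lex  "idea"
[1,2] S/N  lex  "under"
[2,3] N  lex  "city"
[1,3] S  >  k=2
[0,3] (S/N)/(PP\NP)  >  k=1
[3,4] S  lex  "no"
[4,5] (PP\NP)\S  lex  "song"
[3,5] PP\NP  <  k=4
[0,5] S/N  >  k=3
[5,6] N/S  lex  "map"
[6,7] S  lex  "bone"
[5,7] N  >  k=6
[0,7] S  >  k=5

[0,7] S   >
  [0,5] S/N   >
    [0,3] (S/N)/(PP\NP)   >
      [0,1] "idea" : ((S/N)/(PP\NP))/S
      [1,3] S   >
        [1,2] "under" : S/N
        [2,3] "city" : N
    [3,5] PP\NP   <
      [3,4] "no" : S
      [4,5] "song" : (PP\NP)\S
  [5,7] N   >
    [5,6] "map" : N/S
    [6,7] "bone" : S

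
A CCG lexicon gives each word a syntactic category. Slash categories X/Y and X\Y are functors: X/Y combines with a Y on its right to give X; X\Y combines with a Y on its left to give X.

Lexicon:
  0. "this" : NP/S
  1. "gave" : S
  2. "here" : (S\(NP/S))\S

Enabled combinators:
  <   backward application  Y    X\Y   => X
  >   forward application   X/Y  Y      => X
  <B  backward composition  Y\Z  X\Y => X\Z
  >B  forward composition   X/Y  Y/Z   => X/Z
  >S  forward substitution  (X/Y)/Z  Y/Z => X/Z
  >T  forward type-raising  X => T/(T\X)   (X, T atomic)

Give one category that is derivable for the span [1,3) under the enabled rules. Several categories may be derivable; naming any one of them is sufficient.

S\(NP/S)

[0,3] S   <
  [0,1] "this" : NP/S
  [1,3] S\(NP/S)   <
    [1,2] "gave" : S
    [2,3] "here" : (S\(NP/S))\S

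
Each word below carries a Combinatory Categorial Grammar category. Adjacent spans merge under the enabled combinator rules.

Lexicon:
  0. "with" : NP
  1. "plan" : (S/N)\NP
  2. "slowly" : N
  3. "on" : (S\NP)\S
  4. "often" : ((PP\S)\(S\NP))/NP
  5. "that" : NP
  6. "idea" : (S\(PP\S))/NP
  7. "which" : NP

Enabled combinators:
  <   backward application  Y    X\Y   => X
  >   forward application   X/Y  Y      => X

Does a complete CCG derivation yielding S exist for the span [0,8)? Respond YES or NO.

YES

[0,8] S   <
  [0,6] PP\S   <
    [0,4] S\NP   <
      [0,3] S   >
        [0,2] S/N   <
          [0,1] "with" : NP
          [1,2] "plan" : (S/N)\NP
        [2,3] "slowly" : N
      [3,4] "on" : (S\NP)\S
    [4,6] (PP\S)\(S\NP)   >
      [4,5] "often" : ((PP\S)\(S\NP))/NP
      [5,6] "that" : NP
  [6,8] S\(PP\S)   >
    [6,7] "idea" : (S\(PP\S))/NP
    [7,8] "which" : NP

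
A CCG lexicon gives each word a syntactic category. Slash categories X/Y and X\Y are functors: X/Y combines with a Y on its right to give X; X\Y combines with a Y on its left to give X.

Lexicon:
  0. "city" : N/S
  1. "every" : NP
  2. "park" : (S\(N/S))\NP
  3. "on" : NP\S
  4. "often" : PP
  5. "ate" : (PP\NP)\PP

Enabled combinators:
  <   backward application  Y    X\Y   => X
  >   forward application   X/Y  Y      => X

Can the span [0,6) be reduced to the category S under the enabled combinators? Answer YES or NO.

NO

N/S NP (S\(N/S))\NP NP\S PP (PP\NP)\PP
CKY chart[0,6] = {PP}; S ∉ chart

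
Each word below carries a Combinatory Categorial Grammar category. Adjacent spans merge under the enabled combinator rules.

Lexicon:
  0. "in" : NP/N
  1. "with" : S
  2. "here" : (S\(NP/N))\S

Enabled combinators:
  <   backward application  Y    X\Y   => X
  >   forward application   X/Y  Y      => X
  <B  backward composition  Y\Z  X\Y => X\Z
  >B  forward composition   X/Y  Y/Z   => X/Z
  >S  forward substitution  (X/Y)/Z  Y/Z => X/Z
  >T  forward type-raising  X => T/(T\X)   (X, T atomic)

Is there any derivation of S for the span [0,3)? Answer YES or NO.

YES

[0,3] S   <
  [0,1] "in" : NP/N
  [1,3] S\(NP/N)   <
    [1,2] "with" : S
    [2,3] "here" : (S\(NP/N))\S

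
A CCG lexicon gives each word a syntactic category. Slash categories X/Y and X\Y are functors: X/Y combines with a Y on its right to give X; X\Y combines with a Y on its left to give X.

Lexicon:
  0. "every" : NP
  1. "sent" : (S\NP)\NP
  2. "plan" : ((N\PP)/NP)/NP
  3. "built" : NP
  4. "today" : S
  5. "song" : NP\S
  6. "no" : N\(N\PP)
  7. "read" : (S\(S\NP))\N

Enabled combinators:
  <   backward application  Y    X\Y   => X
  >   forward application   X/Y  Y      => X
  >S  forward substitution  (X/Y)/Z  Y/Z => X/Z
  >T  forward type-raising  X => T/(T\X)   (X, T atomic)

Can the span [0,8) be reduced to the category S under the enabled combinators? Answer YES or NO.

[0,8] S   <
  [0,2] S\NP   <
    [0,1] "every" : NP
    [1,2] "sent" : (S\NP)\NP
  [2,8] S\(S\NP)   <
    [2,7] N   <
      [2,6] N\PP   >
        [2,4] (N\PP)/NP   >
          [2,3] "plan" : ((N\PP)/NP)/NP
          [3,4] "built" : NP
        [4,6] NP   <
          [4,5] "today" : S
          [5,6] "song" : NP\S
      [6,7] "no" : N\(N\PP)
    [7,8] "read" : (S\(S\NP))\N

YES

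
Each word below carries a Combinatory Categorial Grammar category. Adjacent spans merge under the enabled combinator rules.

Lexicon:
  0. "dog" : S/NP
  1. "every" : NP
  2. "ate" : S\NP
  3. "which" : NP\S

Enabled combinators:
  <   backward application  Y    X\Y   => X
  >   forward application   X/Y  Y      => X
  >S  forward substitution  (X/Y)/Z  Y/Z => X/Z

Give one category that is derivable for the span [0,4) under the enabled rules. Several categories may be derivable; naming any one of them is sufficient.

[0,4] S   >
  [0,1] "dog" : S/NP
  [1,4] NP   <
    [1,3] S   <
      [1,2] "every" : NP
      [2,3] "ate" : S\NP
    [3,4] "which" : NP\S

S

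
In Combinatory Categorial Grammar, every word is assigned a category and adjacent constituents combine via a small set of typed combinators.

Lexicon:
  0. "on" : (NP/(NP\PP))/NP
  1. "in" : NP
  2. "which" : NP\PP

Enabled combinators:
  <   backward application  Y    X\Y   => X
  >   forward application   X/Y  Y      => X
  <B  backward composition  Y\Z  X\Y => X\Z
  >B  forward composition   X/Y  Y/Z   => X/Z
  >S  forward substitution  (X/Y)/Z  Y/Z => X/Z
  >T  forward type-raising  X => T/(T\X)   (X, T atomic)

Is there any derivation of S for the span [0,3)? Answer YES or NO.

(NP/(NP\PP))/NP NP NP\PP
CKY chart[0,3] = {N/(N\NP), NP, NP/(NP\NP), PP/(PP\NP), S/(S\NP)}; S ∉ chart

NO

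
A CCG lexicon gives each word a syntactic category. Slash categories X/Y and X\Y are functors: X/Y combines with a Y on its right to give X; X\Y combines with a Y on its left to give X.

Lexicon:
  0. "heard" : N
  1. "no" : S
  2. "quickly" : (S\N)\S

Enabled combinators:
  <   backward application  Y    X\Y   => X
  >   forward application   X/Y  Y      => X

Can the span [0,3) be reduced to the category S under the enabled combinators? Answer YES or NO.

YES

[0,3] S   <
  [0,1] "heard" : N
  [1,3] S\N   <
    [1,2] "no" : S
    [2,3] "quickly" : (S\N)\S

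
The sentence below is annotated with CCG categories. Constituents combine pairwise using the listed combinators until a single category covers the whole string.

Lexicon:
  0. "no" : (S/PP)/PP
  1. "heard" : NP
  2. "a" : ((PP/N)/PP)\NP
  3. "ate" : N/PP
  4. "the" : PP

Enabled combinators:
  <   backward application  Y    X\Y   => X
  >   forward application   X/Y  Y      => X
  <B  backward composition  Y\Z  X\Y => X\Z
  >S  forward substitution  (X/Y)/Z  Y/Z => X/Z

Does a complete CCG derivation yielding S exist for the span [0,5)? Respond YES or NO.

[0,5] S   >
  [0,4] S/PP   >S
    [0,1] "no" : (S/PP)/PP
    [1,4] PP/PP   >S
      [1,3] (PP/N)/PP   <
        [1,2] "heard" : NP
        [2,3] "a" : ((PP/N)/PP)\NP
      [3,4] "ate" : N/PP
  [4,5] "the" : PP

YES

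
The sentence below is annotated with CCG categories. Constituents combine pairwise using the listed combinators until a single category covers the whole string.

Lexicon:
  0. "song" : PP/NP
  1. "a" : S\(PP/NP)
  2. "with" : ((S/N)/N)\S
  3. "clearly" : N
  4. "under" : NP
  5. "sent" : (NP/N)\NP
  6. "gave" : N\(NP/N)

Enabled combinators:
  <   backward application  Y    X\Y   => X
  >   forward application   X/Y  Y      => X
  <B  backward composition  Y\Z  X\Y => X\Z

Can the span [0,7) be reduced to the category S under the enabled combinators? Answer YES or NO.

[0,7] S   >
  [0,4] S/N   >
    [0,3] (S/N)/N   <
      [0,2] S   <
        [0,1] "song" : PP/NP
        [1,2] "a" : S\(PP/NP)
      [2,3] "with" : ((S/N)/N)\S
    [3,4] "clearly" : N
  [4,7] N   <
    [4,6] NP/N   <
      [4,5] "under" : NP
      [5,6] "sent" : (NP/N)\NP
    [6,7] "gave" : N\(NP/N)

YES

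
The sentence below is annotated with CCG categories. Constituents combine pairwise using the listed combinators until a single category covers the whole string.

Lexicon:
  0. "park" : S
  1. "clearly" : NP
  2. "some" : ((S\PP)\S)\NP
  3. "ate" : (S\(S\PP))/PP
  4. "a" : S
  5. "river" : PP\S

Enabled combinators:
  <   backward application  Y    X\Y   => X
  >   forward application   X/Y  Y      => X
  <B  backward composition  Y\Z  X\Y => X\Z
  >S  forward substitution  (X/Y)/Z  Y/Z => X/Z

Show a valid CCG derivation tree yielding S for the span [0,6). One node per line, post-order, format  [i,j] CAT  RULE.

[0,6] S   <
  [0,3] S\PP   <
    [0,1] "park" : S
    [1,3] (S\PP)\S   <
      [1,2] "clearly" : NP
      [2,3] "some" : ((S\PP)\S)\NP
  [3,6] S\(S\PP)   >
    [3,4] "ate" : (S\(S\PP))/PP
    [4,6] PP   <
      [4,5] "a" : S
      [5,6] "river" : PP\S

[0,1] S  lex  "park"
[1,2] NP  lex  "clearly"
[2,3] ((S\PP)\S)\NP  lex  "some"
[1,3] (S\PP)\S  <  k=2
[0,3] S\PP  <  k=1
[3,4] (S\(S\PP))/PP  lex  "ate"
[4,5] S  lex  "a"
[5,6] PP\S  lex  "river"
[4,6] PP  <  k=5
[3,6] S\(S\PP)  >  k=4
[0,6] S  <  k=3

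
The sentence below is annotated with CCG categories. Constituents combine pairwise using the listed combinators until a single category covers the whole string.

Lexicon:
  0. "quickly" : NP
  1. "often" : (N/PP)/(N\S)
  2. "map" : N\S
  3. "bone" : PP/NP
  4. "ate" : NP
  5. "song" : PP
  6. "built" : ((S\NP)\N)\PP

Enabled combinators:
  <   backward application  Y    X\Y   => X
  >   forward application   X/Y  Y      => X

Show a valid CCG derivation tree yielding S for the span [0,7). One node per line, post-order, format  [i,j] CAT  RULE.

[0,1] NP  lex  "quickly"
[1,2] (N/PP)/(N\S)  lex  "often"
[2,3] N\S  lex  "map"
[1,3] N/PP  >  k=2
[3,4] PP/NP  lex  "bone"
[4,5] NP  lex  "ate"
[3,5] PP  >  k=4
[1,5] N  >  k=3
[5,6] PP  lex  "song"
[6,7] ((S\NP)\N)\PP  lex  "built"
[5,7] (S\NP)\N  <  k=6
[1,7] S\NP  <  k=5
[0,7] S  <  k=1

[0,7] S   <
  [0,1] "quickly" : NP
  [1,7] S\NP   <
    [1,5] N   >
      [1,3] N/PP   >
        [1,2] "often" : (N/PP)/(N\S)
        [2,3] "map" : N\S
      [3,5] PP   >
        [3,4] "bone" : PP/NP
        [4,5] "ate" : NP
    [5,7] (S\NP)\N   <
      [5,6] "song" : PP
      [6,7] "built" : ((S\NP)\N)\PP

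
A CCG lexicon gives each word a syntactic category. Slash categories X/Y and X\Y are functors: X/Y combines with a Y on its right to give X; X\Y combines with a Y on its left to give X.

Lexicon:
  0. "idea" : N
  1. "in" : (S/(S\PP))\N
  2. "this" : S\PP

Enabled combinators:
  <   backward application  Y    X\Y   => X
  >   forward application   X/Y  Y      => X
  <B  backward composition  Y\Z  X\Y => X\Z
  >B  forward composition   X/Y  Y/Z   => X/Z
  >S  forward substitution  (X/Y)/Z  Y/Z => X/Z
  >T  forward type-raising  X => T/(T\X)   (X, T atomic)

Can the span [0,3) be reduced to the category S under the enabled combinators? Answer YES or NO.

[0,3] S   >
  [0,2] S/(S\PP)   <
    [0,1] "idea" : N
    [1,2] "in" : (S/(S\PP))\N
  [2,3] "this" : S\PP

YES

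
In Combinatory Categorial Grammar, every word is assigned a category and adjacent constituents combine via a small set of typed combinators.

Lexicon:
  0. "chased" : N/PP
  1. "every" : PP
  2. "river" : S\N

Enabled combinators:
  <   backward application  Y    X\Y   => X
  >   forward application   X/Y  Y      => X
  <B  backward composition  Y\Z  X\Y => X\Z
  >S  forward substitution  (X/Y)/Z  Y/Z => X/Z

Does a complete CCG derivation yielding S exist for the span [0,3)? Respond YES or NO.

[0,3] S   <
  [0,2] N   >
    [0,1] "chased" : N/PP
    [1,2] "every" : PP
  [2,3] "river" : S\N

YES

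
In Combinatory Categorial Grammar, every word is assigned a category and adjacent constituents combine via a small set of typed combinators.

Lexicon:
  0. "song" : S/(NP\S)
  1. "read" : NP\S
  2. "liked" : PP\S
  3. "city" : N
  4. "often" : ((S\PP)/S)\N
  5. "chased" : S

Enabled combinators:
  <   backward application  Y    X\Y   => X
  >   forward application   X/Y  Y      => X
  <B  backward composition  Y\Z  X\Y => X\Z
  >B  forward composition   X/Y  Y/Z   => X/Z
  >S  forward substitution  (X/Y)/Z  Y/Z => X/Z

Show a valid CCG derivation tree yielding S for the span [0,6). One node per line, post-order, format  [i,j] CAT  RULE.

[0,1] S/(NP\S)  lex  "song"
[1,2] NP\S  lex  "read"
[0,2] S  >  k=1
[2,3] PP\S  lex  "liked"
[0,3] PP  <  k=2
[3,4] N  lex  "city"
[4,5] ((S\PP)/S)\N  lex  "often"
[3,5] (S\PP)/S  <  k=4
[5,6] S  lex  "chased"
[3,6] S\PP  >  k=5
[0,6] S  <  k=3

[0,6] S   <
  [0,3] PP   <
    [0,2] S   >
      [0,1] "song" : S/(NP\S)
      [1,2] "read" : NP\S
    [2,3] "liked" : PP\S
  [3,6] S\PP   >
    [3,5] (S\PP)/S   <
      [3,4] "city" : N
      [4,5] "often" : ((S\PP)/S)\N
    [5,6] "chased" : S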